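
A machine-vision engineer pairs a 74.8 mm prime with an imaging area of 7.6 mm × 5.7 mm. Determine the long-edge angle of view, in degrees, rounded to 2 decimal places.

Angle of view α = 2·arctan(w/2f) with w = 7.6 mm and f = 74.8 mm.
w/2f = 0.05080; arctan(0.05080) ≈ 2.9082°, so α ≈ 5.8165°.

5.82°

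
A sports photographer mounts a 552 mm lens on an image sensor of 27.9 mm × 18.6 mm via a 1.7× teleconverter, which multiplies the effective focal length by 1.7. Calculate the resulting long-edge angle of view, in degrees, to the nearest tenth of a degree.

Effective focal length f = 552 × 1.7 = 938.4 mm.
α = 2·arctan(27.9 / (2 × 938.4)) = 2·arctan(0.01487) ≈ 1.7034°.

1.7°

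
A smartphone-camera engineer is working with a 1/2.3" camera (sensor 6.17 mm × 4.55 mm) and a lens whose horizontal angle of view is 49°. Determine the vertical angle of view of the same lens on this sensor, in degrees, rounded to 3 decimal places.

From the horizontal AOV: f = 6.17 / (2·tan(24.5°)) = 6.17 / 0.91145 ≈ 6.7694 mm.
Vertical AOV = 2·arctan(4.55 / (2 × 6.7694)) = 2·arctan(0.33607) ≈ 37.1519°.

37.152°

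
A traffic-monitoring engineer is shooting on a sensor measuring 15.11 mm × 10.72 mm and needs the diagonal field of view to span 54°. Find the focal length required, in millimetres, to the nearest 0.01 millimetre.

Sensor diagonal = √(15.11² + 10.72²) = √343.2305 ≈ 18.5265 mm.
From α = 2·arctan(d/2f) we get f = d / (2·tan(α/2)).
With d = 18.5265 mm and α/2 = 27°, tan(α/2) ≈ 0.50953, so f ≈ 18.5265 / 1.01905 ≈ 18.1801 mm.

18.18 mm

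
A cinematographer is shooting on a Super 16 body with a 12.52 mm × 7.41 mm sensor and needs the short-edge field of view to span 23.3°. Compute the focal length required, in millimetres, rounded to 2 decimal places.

17.97 mm

From α = 2·arctan(h/2f) we get f = h / (2·tan(α/2)).
With h = 7.41 mm and α/2 = 11.65°, tan(α/2) ≈ 0.20618, so f ≈ 7.41 / 0.41236 ≈ 17.9697 mm.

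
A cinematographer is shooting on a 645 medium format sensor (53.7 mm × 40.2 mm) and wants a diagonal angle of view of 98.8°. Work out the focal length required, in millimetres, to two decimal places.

Sensor diagonal = √(53.7² + 40.2²) = √4499.7300 ≈ 67.0800 mm.
From α = 2·arctan(d/2f) we get f = d / (2·tan(α/2)).
With d = 67.0800 mm and α/2 = 49.4°, tan(α/2) ≈ 1.16672, so f ≈ 67.0800 / 2.33344 ≈ 28.7473 mm.

28.75 mm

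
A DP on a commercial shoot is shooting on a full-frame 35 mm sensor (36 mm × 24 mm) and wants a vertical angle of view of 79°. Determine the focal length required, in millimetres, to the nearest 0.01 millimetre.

From α = 2·arctan(h/2f) we get f = h / (2·tan(α/2)).
With h = 24 mm and α/2 = 39.5°, tan(α/2) ≈ 0.82434, so f ≈ 24 / 1.64867 ≈ 14.5572 mm.

14.56 mm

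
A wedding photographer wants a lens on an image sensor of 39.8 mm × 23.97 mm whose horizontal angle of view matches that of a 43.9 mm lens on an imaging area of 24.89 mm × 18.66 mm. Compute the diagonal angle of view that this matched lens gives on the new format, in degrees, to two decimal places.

36.62°

Equal horizontal AOV ⇒ f₂ = f₁ · 39.8/24.89 = 43.9 × 1.59904 ≈ 70.1977 mm.
Sensor diagonal = √(39.8² + 23.97²) = √2158.6009 ≈ 46.4607 mm.
Diagonal AOV on the new format = 2·arctan(46.4607 / (2 × 70.1977)) = 2·arctan(0.33093) ≈ 36.6216°.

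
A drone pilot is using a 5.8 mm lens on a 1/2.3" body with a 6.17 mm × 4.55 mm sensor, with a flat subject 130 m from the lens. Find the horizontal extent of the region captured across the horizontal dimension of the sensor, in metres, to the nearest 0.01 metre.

138.29 m

dₒ: 130 m = 130000 mm.
Similar triangles through the lens centre give W/dₒ = w/dᵢ; with 1/f = 1/dₒ + 1/dᵢ this gives W = w·(dₒ − f)/f.
W = 6.17 mm × (130000 − 5.8) / 5.8 = 6.17 × 22412.7931 ≈ 138286.933 mm = 138.287 m.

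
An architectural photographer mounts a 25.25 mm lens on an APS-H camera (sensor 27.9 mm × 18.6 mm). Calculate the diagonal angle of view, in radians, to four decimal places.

1.1723 rad

Sensor diagonal = √(27.9² + 18.6²) = √1124.3700 ≈ 33.5316 mm.
Angle of view α = 2·arctan(d/2f) with d = 33.5316 mm and f = 25.25 mm.
d/2f = 0.66399; arctan(0.66399) ≈ 0.5861 rad, so α ≈ 1.1723 rad.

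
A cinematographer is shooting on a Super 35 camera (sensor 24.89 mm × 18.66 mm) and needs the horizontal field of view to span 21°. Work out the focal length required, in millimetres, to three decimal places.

From α = 2·arctan(w/2f) we get f = w / (2·tan(α/2)).
With w = 24.89 mm and α/2 = 10.5°, tan(α/2) ≈ 0.18534, so f ≈ 24.89 / 0.37068 ≈ 67.1472 mm.

67.147 mm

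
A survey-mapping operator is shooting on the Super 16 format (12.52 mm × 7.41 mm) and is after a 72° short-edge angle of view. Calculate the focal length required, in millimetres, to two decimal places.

From α = 2·arctan(h/2f) we get f = h / (2·tan(α/2)).
With h = 7.41 mm and α/2 = 36°, tan(α/2) ≈ 0.72654, so f ≈ 7.41 / 1.45309 ≈ 5.0995 mm.

5.10 mm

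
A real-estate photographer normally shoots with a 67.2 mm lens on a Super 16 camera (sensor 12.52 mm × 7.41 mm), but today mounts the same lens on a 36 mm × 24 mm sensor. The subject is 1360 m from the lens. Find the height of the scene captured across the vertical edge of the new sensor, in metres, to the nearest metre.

The focal length stays 67.2 mm; the relevant sensor dimension is now h = 24 mm. Object distance dₒ = 1360 m = 1.36e+06 mm.
Thin-lens field height W = h·(dₒ − f)/f = 24 × (1.36e+06 − 67.2)/67.2 ≈ 485690.286 mm = 485.69 m.

486 m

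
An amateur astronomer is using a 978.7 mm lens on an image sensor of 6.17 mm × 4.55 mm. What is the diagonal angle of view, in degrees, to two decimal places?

Sensor diagonal = √(6.17² + 4.55²) = √58.7714 ≈ 7.6663 mm.
Angle of view α = 2·arctan(d/2f) with d = 7.6663 mm and f = 978.7 mm.
d/2f = 0.00392; arctan(0.00392) ≈ 0.2244°, so α ≈ 0.4488°.

0.45°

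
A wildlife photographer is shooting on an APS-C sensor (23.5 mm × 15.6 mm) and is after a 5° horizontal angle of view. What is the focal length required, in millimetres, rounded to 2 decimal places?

269.12 mm

From α = 2·arctan(w/2f) we get f = w / (2·tan(α/2)).
With w = 23.5 mm and α/2 = 2.5°, tan(α/2) ≈ 0.04366, so f ≈ 23.5 / 0.08732 ≈ 269.1192 mm.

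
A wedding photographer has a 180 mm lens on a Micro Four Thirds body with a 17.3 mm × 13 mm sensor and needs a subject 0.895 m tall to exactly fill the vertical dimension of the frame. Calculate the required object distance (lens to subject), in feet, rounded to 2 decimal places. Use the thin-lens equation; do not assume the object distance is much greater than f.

W: 0.895 m = 895 mm.
Magnification m = h/W = dᵢ/dₒ; combined with 1/f = 1/dₒ + 1/dᵢ this gives dₒ = f·(1 + W/h).
dₒ = 180 mm × (1 + 895/13) = 180 × 69.8462 ≈ 12572.308 mm = 12572.308/304.8 ft = 41.2477 ft.

41.25 ft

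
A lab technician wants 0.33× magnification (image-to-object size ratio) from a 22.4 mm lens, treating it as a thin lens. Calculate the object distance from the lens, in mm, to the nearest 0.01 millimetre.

With m = dᵢ/dₒ and 1/f = 1/dₒ + 1/dᵢ, substituting dᵢ = m·dₒ gives 1/f = (1 + 1/m)/dₒ, hence dₒ = f·(1 + 1/m).
dₒ = 22.4 × (1 + 1/0.33) = 22.4 × 4.03030 ≈ 90.279 mm.

90.28 mm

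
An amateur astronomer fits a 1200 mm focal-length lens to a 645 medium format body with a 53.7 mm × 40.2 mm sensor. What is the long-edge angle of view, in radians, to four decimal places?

Angle of view α = 2·arctan(w/2f) with w = 53.7 mm and f = 1200 mm.
w/2f = 0.02238; arctan(0.02238) ≈ 0.0224 rad, so α ≈ 0.0447 rad.

0.0447 rad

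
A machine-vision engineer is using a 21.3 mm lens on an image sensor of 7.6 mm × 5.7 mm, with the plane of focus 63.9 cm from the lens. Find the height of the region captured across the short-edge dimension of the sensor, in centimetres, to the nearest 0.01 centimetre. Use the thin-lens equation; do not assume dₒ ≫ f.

16.53 cm

dₒ: 63.9 cm = 639 mm.
Similar triangles through the lens centre give W/dₒ = h/dᵢ; with 1/f = 1/dₒ + 1/dᵢ this gives W = h·(dₒ − f)/f.
W = 5.7 mm × (639 − 21.3) / 21.3 = 5.7 × 29.0000 ≈ 165.300 mm = 16.53 cm.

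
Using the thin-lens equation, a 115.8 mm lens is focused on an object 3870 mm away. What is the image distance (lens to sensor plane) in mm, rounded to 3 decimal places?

119.372 mm

1/dᵢ = 1/f − 1/dₒ = 1/115.8 − 1/3870 = 0.0083772 mm⁻¹.
dᵢ = 1/0.0083772 ≈ 119.3719 mm.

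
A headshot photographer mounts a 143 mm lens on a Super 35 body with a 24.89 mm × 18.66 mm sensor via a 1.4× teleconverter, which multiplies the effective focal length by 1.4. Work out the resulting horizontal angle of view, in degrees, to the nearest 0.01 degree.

7.11°

Effective focal length f = 143 × 1.4 = 200.2 mm.
α = 2·arctan(24.89 / (2 × 200.2)) = 2·arctan(0.06216) ≈ 7.1142°.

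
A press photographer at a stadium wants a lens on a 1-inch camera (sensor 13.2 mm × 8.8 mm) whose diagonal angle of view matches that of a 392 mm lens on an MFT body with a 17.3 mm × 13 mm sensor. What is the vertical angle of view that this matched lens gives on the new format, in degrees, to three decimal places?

1.754°

Sensor diagonal = √(17.3² + 13²) = √468.2900 ≈ 21.6400 mm.
Sensor diagonal = √(13.2² + 8.8²) = √251.6800 ≈ 15.8644 mm.
Equal diagonal AOV ⇒ f₂ = f₁ · 15.8644/21.6400 = 392 × 0.73311 ≈ 287.3776 mm.
Vertical AOV on the new format = 2·arctan(8.8 / (2 × 287.3776)) = 2·arctan(0.01531) ≈ 1.7544°.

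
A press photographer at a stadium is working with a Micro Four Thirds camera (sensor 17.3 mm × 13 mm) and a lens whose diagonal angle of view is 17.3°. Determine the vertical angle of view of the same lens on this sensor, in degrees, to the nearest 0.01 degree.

10.44°

Sensor diagonal = √(17.3² + 13²) = √468.2900 ≈ 21.6400 mm.
From the diagonal AOV: f = 21.6400 / (2·tan(8.65°)) = 21.6400 / 0.30426 ≈ 71.1241 mm.
Vertical AOV = 2·arctan(13 / (2 × 71.1241)) = 2·arctan(0.09139) ≈ 10.4435°.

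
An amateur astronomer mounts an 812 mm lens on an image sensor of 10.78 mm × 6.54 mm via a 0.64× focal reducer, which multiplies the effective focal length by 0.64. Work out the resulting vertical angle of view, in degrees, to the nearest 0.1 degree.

0.7°

Effective focal length f = 812 × 0.64 = 519.68 mm.
α = 2·arctan(6.54 / (2 × 519.68)) = 2·arctan(0.00629) ≈ 0.7210°.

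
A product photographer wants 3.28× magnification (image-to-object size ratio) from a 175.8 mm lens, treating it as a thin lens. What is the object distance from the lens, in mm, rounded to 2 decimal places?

229.40 mm

With m = dᵢ/dₒ and 1/f = 1/dₒ + 1/dᵢ, substituting dᵢ = m·dₒ gives 1/f = (1 + 1/m)/dₒ, hence dₒ = f·(1 + 1/m).
dₒ = 175.8 × (1 + 1/3.28) = 175.8 × 1.30488 ≈ 229.398 mm.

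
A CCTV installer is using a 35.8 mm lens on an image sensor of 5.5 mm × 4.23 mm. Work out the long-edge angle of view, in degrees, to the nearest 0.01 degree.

Angle of view α = 2·arctan(w/2f) with w = 5.5 mm and f = 35.8 mm.
w/2f = 0.07682; arctan(0.07682) ≈ 4.3926°, so α ≈ 8.7852°.

8.79°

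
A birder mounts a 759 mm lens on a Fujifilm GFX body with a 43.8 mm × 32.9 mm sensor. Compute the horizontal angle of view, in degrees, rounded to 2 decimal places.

Angle of view α = 2·arctan(w/2f) with w = 43.8 mm and f = 759 mm.
w/2f = 0.02885; arctan(0.02885) ≈ 1.6527°, so α ≈ 3.3055°.

3.31°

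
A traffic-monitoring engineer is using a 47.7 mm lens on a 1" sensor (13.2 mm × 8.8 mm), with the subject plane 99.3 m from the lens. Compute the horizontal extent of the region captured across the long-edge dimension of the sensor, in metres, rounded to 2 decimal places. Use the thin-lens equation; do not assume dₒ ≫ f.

dₒ: 99.3 m = 99300 mm.
Similar triangles through the lens centre give W/dₒ = w/dᵢ; with 1/f = 1/dₒ + 1/dᵢ this gives W = w·(dₒ − f)/f.
W = 13.2 mm × (99300 − 47.7) / 47.7 = 13.2 × 2080.7610 ≈ 27466.045 mm = 27.466 m.

27.47 m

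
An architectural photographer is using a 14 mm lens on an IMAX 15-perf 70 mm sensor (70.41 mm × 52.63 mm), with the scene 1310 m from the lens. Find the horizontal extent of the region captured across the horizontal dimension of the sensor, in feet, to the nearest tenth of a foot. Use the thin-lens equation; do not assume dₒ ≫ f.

dₒ: 1310 m = 1.31e+06 mm.
Similar triangles through the lens centre give W/dₒ = w/dᵢ; with 1/f = 1/dₒ + 1/dᵢ this gives W = w·(dₒ − f)/f.
W = 70.41 mm × (1.31e+06 − 14) / 14 = 70.41 × 93570.4286 ≈ 6588293.876 mm = 6588293.876/304.8 ft = 21615.1 ft.

21615.1 ft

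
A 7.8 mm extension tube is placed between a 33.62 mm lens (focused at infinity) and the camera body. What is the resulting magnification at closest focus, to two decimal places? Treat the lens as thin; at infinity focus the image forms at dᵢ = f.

The tube moves the image plane from f to f + e, so dᵢ = 33.62 + 7.8 = 41.42 mm. Focus is achieved when 1/f = 1/dₒ + 1/dᵢ, giving dₒ = 1/(1/f − 1/(f+e)).
Magnification m = dᵢ/dₒ = (f+e)·(1/f − 1/(f+e)) = e/f = 7.8/33.62 ≈ 0.2320.

0.23×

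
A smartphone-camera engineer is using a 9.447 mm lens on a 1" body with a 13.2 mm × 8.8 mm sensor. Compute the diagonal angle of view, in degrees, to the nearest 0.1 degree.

Sensor diagonal = √(13.2² + 8.8²) = √251.6800 ≈ 15.8644 mm.
Angle of view α = 2·arctan(d/2f) with d = 15.8644 mm and f = 9.447 mm.
d/2f = 0.83965; arctan(0.83965) ≈ 40.0186°, so α ≈ 80.0373°.

80.0°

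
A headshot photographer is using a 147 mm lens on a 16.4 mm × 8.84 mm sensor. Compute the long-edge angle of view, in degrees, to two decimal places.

6.39°

Angle of view α = 2·arctan(w/2f) with w = 16.4 mm and f = 147 mm.
w/2f = 0.05578; arctan(0.05578) ≈ 3.1928°, so α ≈ 6.3856°.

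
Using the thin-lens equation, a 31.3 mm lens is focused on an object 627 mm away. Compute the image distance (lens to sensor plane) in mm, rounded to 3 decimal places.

1/dᵢ = 1/f − 1/dₒ = 1/31.3 − 1/627 = 0.0303540 mm⁻¹.
dᵢ = 1/0.0303540 ≈ 32.9446 mm.

32.945 mm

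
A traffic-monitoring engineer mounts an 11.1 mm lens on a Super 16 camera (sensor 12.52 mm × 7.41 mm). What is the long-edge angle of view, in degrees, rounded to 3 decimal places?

Angle of view α = 2·arctan(w/2f) with w = 12.52 mm and f = 11.1 mm.
w/2f = 0.56396; arctan(0.56396) ≈ 29.4214°, so α ≈ 58.8429°.

58.843°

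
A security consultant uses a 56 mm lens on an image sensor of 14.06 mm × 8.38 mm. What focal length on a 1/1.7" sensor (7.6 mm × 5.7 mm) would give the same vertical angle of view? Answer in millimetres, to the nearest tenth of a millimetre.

Equal angle of view means equal height/f ratio, so f₂ = f₁ · (height₂/height₁) = 56 × 5.7/8.38.
f₂ = 56 × 0.68019 ≈ 38.091 mm.

38.1 mm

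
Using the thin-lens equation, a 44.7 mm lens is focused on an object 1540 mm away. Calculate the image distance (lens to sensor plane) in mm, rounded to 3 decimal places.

1/dᵢ = 1/f − 1/dₒ = 1/44.7 − 1/1540 = 0.0217220 mm⁻¹.
dᵢ = 1/0.0217220 ≈ 46.0362 mm.

46.036 mm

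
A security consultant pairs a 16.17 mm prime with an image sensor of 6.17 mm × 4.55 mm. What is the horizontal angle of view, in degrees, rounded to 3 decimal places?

Angle of view α = 2·arctan(w/2f) with w = 6.17 mm and f = 16.17 mm.
w/2f = 0.19079; arctan(0.19079) ≈ 10.8014°, so α ≈ 21.6028°.

21.603°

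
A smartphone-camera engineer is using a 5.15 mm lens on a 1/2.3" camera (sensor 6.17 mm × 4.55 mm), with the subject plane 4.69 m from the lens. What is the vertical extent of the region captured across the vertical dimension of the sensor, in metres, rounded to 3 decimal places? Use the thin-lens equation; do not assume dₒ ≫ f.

dₒ: 4.69 m = 4690 mm.
Similar triangles through the lens centre give W/dₒ = h/dᵢ; with 1/f = 1/dₒ + 1/dᵢ this gives W = h·(dₒ − f)/f.
W = 4.55 mm × (4690 − 5.15) / 5.15 = 4.55 × 909.6796 ≈ 4139.042 mm = 4.13904 m.

4.139 m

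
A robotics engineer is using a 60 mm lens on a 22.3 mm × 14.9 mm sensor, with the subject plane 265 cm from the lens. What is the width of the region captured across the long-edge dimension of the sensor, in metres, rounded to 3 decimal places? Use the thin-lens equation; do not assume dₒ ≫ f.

dₒ: 265 cm = 2650 mm.
Similar triangles through the lens centre give W/dₒ = w/dᵢ; with 1/f = 1/dₒ + 1/dᵢ this gives W = w·(dₒ − f)/f.
W = 22.3 mm × (2650 − 60) / 60 = 22.3 × 43.1667 ≈ 962.617 mm = 0.962617 m.

0.963 m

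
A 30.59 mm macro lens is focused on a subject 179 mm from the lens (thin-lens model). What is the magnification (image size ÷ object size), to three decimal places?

Thin lens: 1/f = 1/dₒ + 1/dᵢ → 1/dᵢ = 1/30.59 − 1/179 = 0.0271038 mm⁻¹, so dᵢ ≈ 36.8952 mm.
Magnification m = dᵢ/dₒ = 36.8952/179 ≈ 0.20612.

0.206×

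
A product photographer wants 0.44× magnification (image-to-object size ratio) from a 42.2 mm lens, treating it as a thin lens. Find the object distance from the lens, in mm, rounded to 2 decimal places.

138.11 mm

With m = dᵢ/dₒ and 1/f = 1/dₒ + 1/dᵢ, substituting dᵢ = m·dₒ gives 1/f = (1 + 1/m)/dₒ, hence dₒ = f·(1 + 1/m).
dₒ = 42.2 × (1 + 1/0.44) = 42.2 × 3.27273 ≈ 138.109 mm.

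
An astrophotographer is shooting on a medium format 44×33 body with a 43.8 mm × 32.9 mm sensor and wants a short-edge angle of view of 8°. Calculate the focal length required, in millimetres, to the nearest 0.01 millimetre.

235.25 mm

From α = 2·arctan(h/2f) we get f = h / (2·tan(α/2)).
With h = 32.9 mm and α/2 = 4°, tan(α/2) ≈ 0.06993, so f ≈ 32.9 / 0.13985 ≈ 235.2460 mm.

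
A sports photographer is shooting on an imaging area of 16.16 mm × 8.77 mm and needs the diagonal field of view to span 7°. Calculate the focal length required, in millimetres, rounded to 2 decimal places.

150.31 mm

Sensor diagonal = √(16.16² + 8.77²) = √338.0585 ≈ 18.3864 mm.
From α = 2·arctan(d/2f) we get f = d / (2·tan(α/2)).
With d = 18.3864 mm and α/2 = 3.5°, tan(α/2) ≈ 0.06116, so f ≈ 18.3864 / 0.12233 ≈ 150.3072 mm.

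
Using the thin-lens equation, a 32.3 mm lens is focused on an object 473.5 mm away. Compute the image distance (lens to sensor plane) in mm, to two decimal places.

1/dᵢ = 1/f − 1/dₒ = 1/32.3 − 1/473.5 = 0.0288478 mm⁻¹.
dᵢ = 1/0.0288478 ≈ 34.6647 mm.

34.66 mm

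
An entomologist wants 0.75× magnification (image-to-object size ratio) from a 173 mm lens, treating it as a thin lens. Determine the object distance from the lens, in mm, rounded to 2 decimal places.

With m = dᵢ/dₒ and 1/f = 1/dₒ + 1/dᵢ, substituting dᵢ = m·dₒ gives 1/f = (1 + 1/m)/dₒ, hence dₒ = f·(1 + 1/m).
dₒ = 173 × (1 + 1/0.75) = 173 × 2.33333 ≈ 403.667 mm.

403.67 mm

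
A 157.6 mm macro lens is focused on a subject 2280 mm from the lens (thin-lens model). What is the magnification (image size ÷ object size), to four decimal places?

Thin lens: 1/f = 1/dₒ + 1/dᵢ → 1/dᵢ = 1/157.6 − 1/2280 = 0.0059066 mm⁻¹, so dᵢ ≈ 169.3027 mm.
Magnification m = dᵢ/dₒ = 169.3027/2280 ≈ 0.07426.

0.0743×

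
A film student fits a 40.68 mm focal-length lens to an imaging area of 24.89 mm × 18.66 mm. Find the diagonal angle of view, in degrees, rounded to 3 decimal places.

41.849°

Sensor diagonal = √(24.89² + 18.66²) = √967.7077 ≈ 31.1080 mm.
Angle of view α = 2·arctan(d/2f) with d = 31.1080 mm and f = 40.68 mm.
d/2f = 0.38235; arctan(0.38235) ≈ 20.9244°, so α ≈ 41.8487°.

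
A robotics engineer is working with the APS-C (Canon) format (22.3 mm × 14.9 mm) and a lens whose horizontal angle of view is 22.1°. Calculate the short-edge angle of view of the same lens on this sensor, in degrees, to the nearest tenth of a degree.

From the horizontal AOV: f = 22.3 / (2·tan(11.05°)) = 22.3 / 0.39057 ≈ 57.0957 mm.
Short-edge AOV = 2·arctan(14.9 / (2 × 57.0957)) = 2·arctan(0.13048) ≈ 14.8682°.

14.9°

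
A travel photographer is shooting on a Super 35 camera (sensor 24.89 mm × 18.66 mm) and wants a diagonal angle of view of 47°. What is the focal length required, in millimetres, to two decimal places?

35.77 mm

Sensor diagonal = √(24.89² + 18.66²) = √967.7077 ≈ 31.1080 mm.
From α = 2·arctan(d/2f) we get f = d / (2·tan(α/2)).
With d = 31.1080 mm and α/2 = 23.5°, tan(α/2) ≈ 0.43481, so f ≈ 31.1080 / 0.86962 ≈ 35.7718 mm.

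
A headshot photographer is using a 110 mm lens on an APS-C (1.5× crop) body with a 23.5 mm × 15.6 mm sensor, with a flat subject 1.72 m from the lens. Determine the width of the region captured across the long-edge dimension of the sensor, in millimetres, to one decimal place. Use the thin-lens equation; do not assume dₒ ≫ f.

344.0 mm

dₒ: 1.72 m = 1720 mm.
Similar triangles through the lens centre give W/dₒ = w/dᵢ; with 1/f = 1/dₒ + 1/dᵢ this gives W = w·(dₒ − f)/f.
W = 23.5 mm × (1720 − 110) / 110 = 23.5 × 14.6364 ≈ 343.955 mm.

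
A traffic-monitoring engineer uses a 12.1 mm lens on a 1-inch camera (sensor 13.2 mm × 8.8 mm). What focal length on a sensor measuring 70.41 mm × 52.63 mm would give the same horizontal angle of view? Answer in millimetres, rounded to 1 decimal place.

Equal angle of view means equal width/f ratio, so f₂ = f₁ · (width₂/width₁) = 12.1 × 70.41/13.2.
f₂ = 12.1 × 5.33409 ≈ 64.542 mm.

64.5 mm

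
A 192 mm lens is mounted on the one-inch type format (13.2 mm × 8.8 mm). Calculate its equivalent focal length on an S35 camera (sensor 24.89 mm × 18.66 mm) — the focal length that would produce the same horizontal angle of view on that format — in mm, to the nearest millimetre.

362 mm

Equal angle of view means equal width/f ratio, so f₂ = f₁ · (width₂/width₁) = 192 × 24.89/13.2.
f₂ = 192 × 1.88561 ≈ 362.036 mm.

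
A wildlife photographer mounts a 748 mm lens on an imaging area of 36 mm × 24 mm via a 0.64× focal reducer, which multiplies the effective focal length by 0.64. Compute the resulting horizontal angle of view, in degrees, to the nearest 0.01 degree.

4.31°

Effective focal length f = 748 × 0.64 = 478.72 mm.
α = 2·arctan(36 / (2 × 478.72)) = 2·arctan(0.03760) ≈ 4.3066°.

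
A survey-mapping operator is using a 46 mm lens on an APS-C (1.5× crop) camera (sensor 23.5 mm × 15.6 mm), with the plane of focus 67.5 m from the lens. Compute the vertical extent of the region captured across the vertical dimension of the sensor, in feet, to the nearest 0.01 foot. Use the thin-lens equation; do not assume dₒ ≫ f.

75.05 ft

dₒ: 67.5 m = 67500 mm.
Similar triangles through the lens centre give W/dₒ = h/dᵢ; with 1/f = 1/dₒ + 1/dᵢ this gives W = h·(dₒ − f)/f.
W = 15.6 mm × (67500 − 46) / 46 = 15.6 × 1466.3913 ≈ 22875.704 mm = 22875.704/304.8 ft = 75.0515 ft.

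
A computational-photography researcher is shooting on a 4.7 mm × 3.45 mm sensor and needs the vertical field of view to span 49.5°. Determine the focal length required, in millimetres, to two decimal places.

3.74 mm

From α = 2·arctan(h/2f) we get f = h / (2·tan(α/2)).
With h = 3.45 mm and α/2 = 24.75°, tan(α/2) ≈ 0.46101, so f ≈ 3.45 / 0.92201 ≈ 3.7418 mm.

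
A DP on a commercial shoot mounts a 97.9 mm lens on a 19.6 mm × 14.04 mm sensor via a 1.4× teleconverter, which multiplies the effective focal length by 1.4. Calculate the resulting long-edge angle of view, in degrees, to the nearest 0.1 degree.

8.2°

Effective focal length f = 97.9 × 1.4 = 137.06 mm.
α = 2·arctan(19.6 / (2 × 137.06)) = 2·arctan(0.07150) ≈ 8.1796°.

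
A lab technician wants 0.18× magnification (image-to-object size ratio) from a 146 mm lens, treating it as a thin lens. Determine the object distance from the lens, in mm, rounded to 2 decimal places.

957.11 mm

With m = dᵢ/dₒ and 1/f = 1/dₒ + 1/dᵢ, substituting dᵢ = m·dₒ gives 1/f = (1 + 1/m)/dₒ, hence dₒ = f·(1 + 1/m).
dₒ = 146 × (1 + 1/0.18) = 146 × 6.55556 ≈ 957.111 mm.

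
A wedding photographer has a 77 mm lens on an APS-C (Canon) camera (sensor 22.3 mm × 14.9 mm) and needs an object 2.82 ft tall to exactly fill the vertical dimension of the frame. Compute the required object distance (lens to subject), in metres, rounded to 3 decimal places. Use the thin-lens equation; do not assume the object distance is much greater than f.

W: 2.82 ft × 304.8 mm/ft = 859.54 mm.
Magnification m = h/W = dᵢ/dₒ; combined with 1/f = 1/dₒ + 1/dᵢ this gives dₒ = f·(1 + W/h).
dₒ = 77 mm × (1 + 859.536/14.9) = 77 × 58.6870 ≈ 4518.897 mm = 4.5189 m.

4.519 m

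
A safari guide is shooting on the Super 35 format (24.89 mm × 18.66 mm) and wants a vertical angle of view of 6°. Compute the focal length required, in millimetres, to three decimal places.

178.027 mm

From α = 2·arctan(h/2f) we get f = h / (2·tan(α/2)).
With h = 18.66 mm and α/2 = 3°, tan(α/2) ≈ 0.05241, so f ≈ 18.66 / 0.10482 ≈ 178.0270 mm.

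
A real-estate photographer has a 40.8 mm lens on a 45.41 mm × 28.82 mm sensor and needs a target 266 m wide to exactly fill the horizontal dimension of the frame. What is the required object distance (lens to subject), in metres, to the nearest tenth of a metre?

239.0 m

W: 266 m = 266000 mm.
Magnification m = w/W = dᵢ/dₒ; combined with 1/f = 1/dₒ + 1/dᵢ this gives dₒ = f·(1 + W/w).
dₒ = 40.8 mm × (1 + 266000/45.41) = 40.8 × 5858.7406 ≈ 239036.616 mm = 239.037 m.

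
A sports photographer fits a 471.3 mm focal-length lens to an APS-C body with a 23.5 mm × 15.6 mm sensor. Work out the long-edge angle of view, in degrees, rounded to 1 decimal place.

2.9°

Angle of view α = 2·arctan(w/2f) with w = 23.5 mm and f = 471.3 mm.
w/2f = 0.02493; arctan(0.02493) ≈ 1.4281°, so α ≈ 2.8563°.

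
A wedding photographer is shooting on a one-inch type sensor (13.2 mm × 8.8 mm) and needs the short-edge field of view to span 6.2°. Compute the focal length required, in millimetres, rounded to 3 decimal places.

81.244 mm

From α = 2·arctan(h/2f) we get f = h / (2·tan(α/2)).
With h = 8.8 mm and α/2 = 3.1°, tan(α/2) ≈ 0.05416, so f ≈ 8.8 / 0.10832 ≈ 81.2437 mm.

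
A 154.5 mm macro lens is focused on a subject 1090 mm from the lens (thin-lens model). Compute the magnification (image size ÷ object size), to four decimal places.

Thin lens: 1/f = 1/dₒ + 1/dᵢ → 1/dᵢ = 1/154.5 − 1/1090 = 0.0055551 mm⁻¹, so dᵢ ≈ 180.0160 mm.
Magnification m = dᵢ/dₒ = 180.0160/1090 ≈ 0.16515.

0.1652×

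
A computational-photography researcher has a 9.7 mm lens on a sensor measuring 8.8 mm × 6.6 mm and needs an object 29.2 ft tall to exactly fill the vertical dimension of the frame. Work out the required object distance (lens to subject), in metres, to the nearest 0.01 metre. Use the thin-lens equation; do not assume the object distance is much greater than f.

W: 29.2 ft × 304.8 mm/ft = 8900.16 mm.
Magnification m = h/W = dᵢ/dₒ; combined with 1/f = 1/dₒ + 1/dᵢ this gives dₒ = f·(1 + W/h).
dₒ = 9.7 mm × (1 + 8900.16/6.6) = 9.7 × 1349.5090 ≈ 13090.238 mm = 13.0902 m.

13.09 m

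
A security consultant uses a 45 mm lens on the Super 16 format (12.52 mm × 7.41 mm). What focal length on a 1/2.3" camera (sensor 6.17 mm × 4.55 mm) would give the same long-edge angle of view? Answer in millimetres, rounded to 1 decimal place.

22.2 mm

Equal angle of view means equal width/f ratio, so f₂ = f₁ · (width₂/width₁) = 45 × 6.17/12.52.
f₂ = 45 × 0.49281 ≈ 22.177 mm.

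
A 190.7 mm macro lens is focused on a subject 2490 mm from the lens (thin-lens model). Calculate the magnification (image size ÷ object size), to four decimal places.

0.0829×

Thin lens: 1/f = 1/dₒ + 1/dᵢ → 1/dᵢ = 1/190.7 − 1/2490 = 0.0048422 mm⁻¹, so dᵢ ≈ 206.5163 mm.
Magnification m = dᵢ/dₒ = 206.5163/2490 ≈ 0.08294.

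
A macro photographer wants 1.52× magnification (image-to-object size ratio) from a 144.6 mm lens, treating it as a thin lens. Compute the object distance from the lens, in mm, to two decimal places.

239.73 mm

With m = dᵢ/dₒ and 1/f = 1/dₒ + 1/dᵢ, substituting dᵢ = m·dₒ gives 1/f = (1 + 1/m)/dₒ, hence dₒ = f·(1 + 1/m).
dₒ = 144.6 × (1 + 1/1.52) = 144.6 × 1.65789 ≈ 239.732 mm.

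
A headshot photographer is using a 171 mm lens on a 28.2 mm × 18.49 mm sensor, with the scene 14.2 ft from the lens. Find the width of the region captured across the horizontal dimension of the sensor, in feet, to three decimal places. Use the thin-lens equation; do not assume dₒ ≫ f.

dₒ: 14.2 ft × 304.8 mm/ft = 4328.16 mm.
Similar triangles through the lens centre give W/dₒ = w/dᵢ; with 1/f = 1/dₒ + 1/dᵢ this gives W = w·(dₒ − f)/f.
W = 28.2 mm × (4328.16 − 171) / 171 = 28.2 × 24.3109 ≈ 685.567 mm = 685.567/304.8 ft = 2.24923 ft.

2.249 ft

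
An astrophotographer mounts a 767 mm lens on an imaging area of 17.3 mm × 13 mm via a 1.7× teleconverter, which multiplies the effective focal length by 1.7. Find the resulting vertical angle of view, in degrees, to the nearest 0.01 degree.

Effective focal length f = 767 × 1.7 = 1303.9 mm.
α = 2·arctan(13 / (2 × 1303.9)) = 2·arctan(0.00499) ≈ 0.5712°.

0.57°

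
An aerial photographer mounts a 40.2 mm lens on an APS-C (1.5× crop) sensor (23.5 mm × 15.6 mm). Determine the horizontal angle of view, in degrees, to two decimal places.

Angle of view α = 2·arctan(w/2f) with w = 23.5 mm and f = 40.2 mm.
w/2f = 0.29229; arctan(0.29229) ≈ 16.2930°, so α ≈ 32.5861°.

32.59°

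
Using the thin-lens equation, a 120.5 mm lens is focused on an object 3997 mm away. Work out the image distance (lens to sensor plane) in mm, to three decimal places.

1/dᵢ = 1/f − 1/dₒ = 1/120.5 − 1/3997 = 0.0080486 mm⁻¹.
dᵢ = 1/0.0080486 ≈ 124.2457 mm.

124.246 mm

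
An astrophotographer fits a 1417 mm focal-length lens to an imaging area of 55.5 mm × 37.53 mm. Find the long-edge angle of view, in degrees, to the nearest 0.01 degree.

2.24°

Angle of view α = 2·arctan(w/2f) with w = 55.5 mm and f = 1417 mm.
w/2f = 0.01958; arctan(0.01958) ≈ 1.1219°, so α ≈ 2.2438°.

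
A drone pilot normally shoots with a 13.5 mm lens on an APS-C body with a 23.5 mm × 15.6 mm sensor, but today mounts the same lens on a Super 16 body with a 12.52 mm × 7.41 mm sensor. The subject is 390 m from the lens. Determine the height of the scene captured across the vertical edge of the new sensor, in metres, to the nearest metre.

214 m

The focal length stays 13.5 mm; the relevant sensor dimension is now h = 7.41 mm. Object distance dₒ = 390 m = 390000 mm.
Thin-lens field height W = h·(dₒ − f)/f = 7.41 × (390000 − 13.5)/13.5 ≈ 214059.257 mm = 214.059 m.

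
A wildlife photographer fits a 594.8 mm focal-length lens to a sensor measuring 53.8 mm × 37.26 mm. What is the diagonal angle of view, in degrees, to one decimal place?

Sensor diagonal = √(53.8² + 37.26²) = √4282.7476 ≈ 65.4427 mm.
Angle of view α = 2·arctan(d/2f) with d = 65.4427 mm and f = 594.8 mm.
d/2f = 0.05501; arctan(0.05501) ≈ 3.1488°, so α ≈ 6.2976°.

6.3°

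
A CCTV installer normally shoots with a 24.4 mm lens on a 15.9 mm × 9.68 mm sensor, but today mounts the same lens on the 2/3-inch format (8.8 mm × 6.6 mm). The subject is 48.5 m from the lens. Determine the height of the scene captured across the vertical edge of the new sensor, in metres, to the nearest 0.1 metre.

13.1 m

The focal length stays 24.4 mm; the relevant sensor dimension is now h = 6.6 mm. Object distance dₒ = 48.5 m = 48500 mm.
Thin-lens field height W = h·(dₒ − f)/f = 6.6 × (48500 − 24.4)/24.4 ≈ 13112.252 mm = 13.1123 m.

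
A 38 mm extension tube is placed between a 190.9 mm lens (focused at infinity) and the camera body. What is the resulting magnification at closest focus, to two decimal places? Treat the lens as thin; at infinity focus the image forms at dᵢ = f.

0.20×

The tube moves the image plane from f to f + e, so dᵢ = 190.9 + 38 = 228.9 mm. Focus is achieved when 1/f = 1/dₒ + 1/dᵢ, giving dₒ = 1/(1/f − 1/(f+e)).
Magnification m = dᵢ/dₒ = (f+e)·(1/f − 1/(f+e)) = e/f = 38/190.9 ≈ 0.1991.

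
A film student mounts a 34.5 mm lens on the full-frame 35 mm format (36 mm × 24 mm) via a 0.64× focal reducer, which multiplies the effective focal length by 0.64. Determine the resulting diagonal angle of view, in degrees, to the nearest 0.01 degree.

88.83°

Effective focal length f = 34.5 × 0.64 = 22.08 mm.
Sensor diagonal = √(36² + 24²) = √1872.0000 ≈ 43.2666 mm.
α = 2·arctan(43.267 / (2 × 22.08)) = 2·arctan(0.97977) ≈ 88.8291°.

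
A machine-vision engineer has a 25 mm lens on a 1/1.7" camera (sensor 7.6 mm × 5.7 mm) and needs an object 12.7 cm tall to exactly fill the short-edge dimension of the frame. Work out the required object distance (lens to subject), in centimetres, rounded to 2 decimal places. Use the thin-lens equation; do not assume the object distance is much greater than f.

58.20 cm

W: 12.7 cm = 127 mm.
Magnification m = h/W = dᵢ/dₒ; combined with 1/f = 1/dₒ + 1/dᵢ this gives dₒ = f·(1 + W/h).
dₒ = 25 mm × (1 + 127/5.7) = 25 × 23.2807 ≈ 582.018 mm = 58.2018 cm.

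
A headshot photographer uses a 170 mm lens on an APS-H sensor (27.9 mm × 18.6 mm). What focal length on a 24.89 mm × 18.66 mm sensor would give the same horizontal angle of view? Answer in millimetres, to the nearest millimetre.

152 mm

Equal angle of view means equal width/f ratio, so f₂ = f₁ · (width₂/width₁) = 170 × 24.89/27.9.
f₂ = 170 × 0.89211 ≈ 151.659 mm.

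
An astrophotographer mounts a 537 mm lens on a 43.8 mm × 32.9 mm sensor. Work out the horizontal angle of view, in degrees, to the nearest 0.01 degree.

Angle of view α = 2·arctan(w/2f) with w = 43.8 mm and f = 537 mm.
w/2f = 0.04078; arctan(0.04078) ≈ 2.3353°, so α ≈ 4.6707°.

4.67°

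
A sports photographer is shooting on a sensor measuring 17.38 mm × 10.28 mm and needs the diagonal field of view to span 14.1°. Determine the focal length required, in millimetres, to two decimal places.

81.64 mm

Sensor diagonal = √(17.38² + 10.28²) = √407.7428 ≈ 20.1926 mm.
From α = 2·arctan(d/2f) we get f = d / (2·tan(α/2)).
With d = 20.1926 mm and α/2 = 7.05°, tan(α/2) ≈ 0.12367, so f ≈ 20.1926 / 0.24734 ≈ 81.6389 mm.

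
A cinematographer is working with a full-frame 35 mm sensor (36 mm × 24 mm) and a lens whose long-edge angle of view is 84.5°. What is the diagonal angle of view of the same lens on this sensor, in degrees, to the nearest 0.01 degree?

95.02°

From the long-edge AOV: f = 36 / (2·tan(42.25°)) = 36 / 1.81667 ≈ 19.8165 mm.
Sensor diagonal = √(36² + 24²) = √1872.0000 ≈ 43.2666 mm.
Diagonal AOV = 2·arctan(43.2666 / (2 × 19.8165)) = 2·arctan(1.09168) ≈ 95.0196°.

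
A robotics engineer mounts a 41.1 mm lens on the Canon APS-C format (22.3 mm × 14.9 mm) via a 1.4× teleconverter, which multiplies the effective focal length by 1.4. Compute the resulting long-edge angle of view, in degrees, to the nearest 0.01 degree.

21.93°

Effective focal length f = 41.1 × 1.4 = 57.54 mm.
α = 2·arctan(22.3 / (2 × 57.54)) = 2·arctan(0.19378) ≈ 21.9335°.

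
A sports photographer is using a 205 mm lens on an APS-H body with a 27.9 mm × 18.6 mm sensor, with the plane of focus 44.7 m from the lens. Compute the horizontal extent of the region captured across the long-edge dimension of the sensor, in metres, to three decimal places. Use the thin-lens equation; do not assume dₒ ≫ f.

dₒ: 44.7 m = 44700 mm.
Similar triangles through the lens centre give W/dₒ = w/dᵢ; with 1/f = 1/dₒ + 1/dᵢ this gives W = w·(dₒ − f)/f.
W = 27.9 mm × (44700 − 205) / 205 = 27.9 × 217.0488 ≈ 6055.661 mm = 6.05566 m.

6.056 m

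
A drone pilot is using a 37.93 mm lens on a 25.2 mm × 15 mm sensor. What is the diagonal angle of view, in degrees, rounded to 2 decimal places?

Sensor diagonal = √(25.2² + 15²) = √860.0400 ≈ 29.3264 mm.
Angle of view α = 2·arctan(d/2f) with d = 29.3264 mm and f = 37.93 mm.
d/2f = 0.38659; arctan(0.38659) ≈ 21.1358°, so α ≈ 42.2716°.

42.27°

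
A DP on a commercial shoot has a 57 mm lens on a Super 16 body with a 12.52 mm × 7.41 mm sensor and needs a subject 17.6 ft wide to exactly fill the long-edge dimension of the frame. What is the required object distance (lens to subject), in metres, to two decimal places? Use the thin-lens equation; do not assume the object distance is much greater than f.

24.48 m

W: 17.6 ft × 304.8 mm/ft = 5364.48 mm.
Magnification m = w/W = dᵢ/dₒ; combined with 1/f = 1/dₒ + 1/dᵢ this gives dₒ = f·(1 + W/w).
dₒ = 57 mm × (1 + 5364.48/12.52) = 57 × 429.4728 ≈ 24479.951 mm = 24.48 m.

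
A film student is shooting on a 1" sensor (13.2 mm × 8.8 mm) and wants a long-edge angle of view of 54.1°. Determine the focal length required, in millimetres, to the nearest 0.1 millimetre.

12.9 mm

From α = 2·arctan(w/2f) we get f = w / (2·tan(α/2)).
With w = 13.2 mm and α/2 = 27.05°, tan(α/2) ≈ 0.51063, so f ≈ 13.2 / 1.02125 ≈ 12.9253 mm.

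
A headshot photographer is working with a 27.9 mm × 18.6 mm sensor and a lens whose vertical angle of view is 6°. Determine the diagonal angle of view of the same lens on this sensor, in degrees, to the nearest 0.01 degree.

10.79°

From the vertical AOV: f = 18.6 / (2·tan(3°)) = 18.6 / 0.10482 ≈ 177.4546 mm.
Sensor diagonal = √(27.9² + 18.6²) = √1124.3700 ≈ 33.5316 mm.
Diagonal AOV = 2·arctan(33.5316 / (2 × 177.4546)) = 2·arctan(0.09448) ≈ 10.7945°.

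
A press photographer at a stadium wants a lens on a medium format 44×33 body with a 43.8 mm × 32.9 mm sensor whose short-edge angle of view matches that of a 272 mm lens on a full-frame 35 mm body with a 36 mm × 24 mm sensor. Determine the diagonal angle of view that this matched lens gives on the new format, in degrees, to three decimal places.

Equal short-edge AOV ⇒ f₂ = f₁ · 32.9/24 = 272 × 1.37083 ≈ 372.8667 mm.
Sensor diagonal = √(43.8² + 32.9²) = √3000.8500 ≈ 54.7800 mm.
Diagonal AOV on the new format = 2·arctan(54.7800 / (2 × 372.8667)) = 2·arctan(0.07346) ≈ 8.4026°.

8.403°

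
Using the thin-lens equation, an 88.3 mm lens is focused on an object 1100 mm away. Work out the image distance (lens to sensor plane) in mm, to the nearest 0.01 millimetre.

1/dᵢ = 1/f − 1/dₒ = 1/88.3 − 1/1100 = 0.0104159 mm⁻¹.
dᵢ = 1/0.0104159 ≈ 96.0067 mm.

96.01 mm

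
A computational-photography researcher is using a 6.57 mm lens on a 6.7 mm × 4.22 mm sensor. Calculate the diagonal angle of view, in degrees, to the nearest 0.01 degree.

62.15°

Sensor diagonal = √(6.7² + 4.22²) = √62.6984 ≈ 7.9182 mm.
Angle of view α = 2·arctan(d/2f) with d = 7.9182 mm and f = 6.57 mm.
d/2f = 0.60261; arctan(0.60261) ≈ 31.0734°, so α ≈ 62.1468°.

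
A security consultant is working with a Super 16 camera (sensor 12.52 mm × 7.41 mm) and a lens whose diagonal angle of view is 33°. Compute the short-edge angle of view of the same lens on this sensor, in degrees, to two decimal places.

17.16°

Sensor diagonal = √(12.52² + 7.41²) = √211.6585 ≈ 14.5485 mm.
From the diagonal AOV: f = 14.5485 / (2·tan(16.5°)) = 14.5485 / 0.59243 ≈ 24.5574 mm.
Short-edge AOV = 2·arctan(7.41 / (2 × 24.5574)) = 2·arctan(0.15087) ≈ 17.1591°.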